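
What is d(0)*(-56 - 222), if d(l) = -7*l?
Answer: 0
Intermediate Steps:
d(0)*(-56 - 222) = (-7*0)*(-56 - 222) = 0*(-278) = 0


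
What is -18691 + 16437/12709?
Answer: -237527482/12709 ≈ -18690.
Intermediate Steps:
-18691 + 16437/12709 = -237527482/12709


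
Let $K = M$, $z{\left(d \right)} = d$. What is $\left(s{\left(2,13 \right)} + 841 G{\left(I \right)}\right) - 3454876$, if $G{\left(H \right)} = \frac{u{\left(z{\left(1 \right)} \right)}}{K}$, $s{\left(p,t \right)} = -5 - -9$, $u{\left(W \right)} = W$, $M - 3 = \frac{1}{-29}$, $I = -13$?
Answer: $- \frac{297094603}{86} \approx -3.4546 \cdot 10^{6}$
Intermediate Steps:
$M = \frac{86}{29}$ ($M = 3 + \frac{1}{-29} = 3 - \frac{1}{29} = \frac{86}{29} \approx 2.9655$)
$K = \frac{86}{29} \approx 2.9655$
$s{\left(p,t \right)} = 4$ ($s{\left(p,t \right)} = -5 + 9 = 4$)
$G{\left(H \right)} = \frac{29}{86}$ ($G{\left(H \right)} = 1 \frac{1}{\frac{86}{29}} = 1 \cdot \frac{29}{86} = \frac{29}{86}$)
$\left(s{\left(2,13 \right)} + 841 G{\left(I \right)}\right) - 3454876 = \left(4 + 841 \cdot \frac{29}{86}\right) - 3454876 = \left(4 + \frac{24389}{86}\right) - 3454876 = \frac{24733}{86} - 3454876 = - \frac{297094603}{86}$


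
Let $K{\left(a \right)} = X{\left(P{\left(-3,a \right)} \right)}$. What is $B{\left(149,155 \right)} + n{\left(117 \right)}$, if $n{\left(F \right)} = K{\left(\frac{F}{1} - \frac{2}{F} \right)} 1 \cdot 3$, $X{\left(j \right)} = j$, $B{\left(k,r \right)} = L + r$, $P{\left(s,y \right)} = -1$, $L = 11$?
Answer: $163$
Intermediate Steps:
$B{\left(k,r \right)} = 11 + r$
$K{\left(a \right)} = -1$
$n{\left(F \right)} = -3$ ($n{\left(F \right)} = \left(-1\right) 1 \cdot 3 = \left(-1\right) 3 = -3$)
$B{\left(149,155 \right)} + n{\left(117 \right)} = \left(11 + 155\right) - 3 = 166 - 3 = 163$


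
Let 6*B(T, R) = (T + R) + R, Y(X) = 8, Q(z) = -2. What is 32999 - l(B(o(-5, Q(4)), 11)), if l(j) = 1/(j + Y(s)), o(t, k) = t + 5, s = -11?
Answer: 1154962/35 ≈ 32999.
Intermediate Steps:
o(t, k) = 5 + t
B(T, R) = R/3 + T/6 (B(T, R) = ((T + R) + R)/6 = ((R + T) + R)/6 = (T + 2*R)/6 = R/3 + T/6)
l(j) = 1/(8 + j) (l(j) = 1/(j + 8) = 1/(8 + j))
32999 - l(B(o(-5, Q(4)), 11)) = 32999 - 1/(8 + ((⅓)*11 + (5 - 5)/6)) = 32999 - 1/(8 + (11/3 + (⅙)*0)) = 32999 - 1/(8 + (11/3 + 0)) = 32999 - 1/(8 + 11/3) = 32999 - 1/35/3 = 32999 - 1*3/35 = 32999 - 3/35 = 1154962/35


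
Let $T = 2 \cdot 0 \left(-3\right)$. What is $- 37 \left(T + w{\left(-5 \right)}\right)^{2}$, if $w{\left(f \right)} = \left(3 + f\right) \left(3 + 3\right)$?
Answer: $-5328$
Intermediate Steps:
$T = 0$ ($T = 0 \left(-3\right) = 0$)
$w{\left(f \right)} = 18 + 6 f$ ($w{\left(f \right)} = \left(3 + f\right) 6 = 18 + 6 f$)
$- 37 \left(T + w{\left(-5 \right)}\right)^{2} = - 37 \left(0 + \left(18 + 6 \left(-5\right)\right)\right)^{2} = - 37 \left(0 + \left(18 - 30\right)\right)^{2} = - 37 \left(0 - 12\right)^{2} = - 37 \left(-12\right)^{2} = \left(-37\right) 144 = -5328$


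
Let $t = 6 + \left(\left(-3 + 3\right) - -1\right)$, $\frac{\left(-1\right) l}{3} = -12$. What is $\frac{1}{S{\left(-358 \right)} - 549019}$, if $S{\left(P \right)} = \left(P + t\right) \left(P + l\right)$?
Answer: $- \frac{1}{435997} \approx -2.2936 \cdot 10^{-6}$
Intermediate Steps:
$l = 36$ ($l = \left(-3\right) \left(-12\right) = 36$)
$t = 7$ ($t = 6 + \left(0 + 1\right) = 6 + 1 = 7$)
$S{\left(P \right)} = \left(7 + P\right) \left(36 + P\right)$ ($S{\left(P \right)} = \left(P + 7\right) \left(P + 36\right) = \left(7 + P\right) \left(36 + P\right)$)
$\frac{1}{S{\left(-358 \right)} - 549019} = \frac{1}{\left(252 + \left(-358\right)^{2} + 43 \left(-358\right)\right) - 549019} = \frac{1}{\left(252 + 128164 - 15394\right) - 549019} = \frac{1}{113022 - 549019} = \frac{1}{-435997} = - \frac{1}{435997}$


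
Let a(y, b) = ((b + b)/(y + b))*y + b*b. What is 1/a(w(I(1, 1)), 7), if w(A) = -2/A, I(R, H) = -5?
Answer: 37/1841 ≈ 0.020098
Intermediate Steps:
a(y, b) = b² + 2*b*y/(b + y) (a(y, b) = ((2*b)/(b + y))*y + b² = (2*b/(b + y))*y + b² = 2*b*y/(b + y) + b² = b² + 2*b*y/(b + y))
1/a(w(I(1, 1)), 7) = 1/(7*(7² + 2*(-2/(-5)) + 7*(-2/(-5)))/(7 - 2/(-5))) = 1/(7*(49 + 2*(-2*(-⅕)) + 7*(-2*(-⅕)))/(7 - 2*(-⅕))) = 1/(7*(49 + 2*(⅖) + 7*(⅖))/(7 + ⅖)) = 1/(7*(49 + ⅘ + 14/5)/(37/5)) = 1/(7*(5/37)*(263/5)) = 1/(1841/37) = 37/1841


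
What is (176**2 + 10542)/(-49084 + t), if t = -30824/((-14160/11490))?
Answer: -2449562/1420257 ≈ -1.7247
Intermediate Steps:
t = 1475699/59 (t = -30824/((-14160*1/11490)) = -30824/(-472/383) = -30824*(-383/472) = 1475699/59 ≈ 25012.)
(176**2 + 10542)/(-49084 + t) = (176**2 + 10542)/(-49084 + 1475699/59) = (30976 + 10542)/(-1420257/59) = 41518*(-59/1420257) = -2449562/1420257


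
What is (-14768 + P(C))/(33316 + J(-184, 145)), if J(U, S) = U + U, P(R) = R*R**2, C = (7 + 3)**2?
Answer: 246308/8237 ≈ 29.903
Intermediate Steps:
C = 100 (C = 10**2 = 100)
P(R) = R**3
J(U, S) = 2*U
(-14768 + P(C))/(33316 + J(-184, 145)) = (-14768 + 100**3)/(33316 + 2*(-184)) = (-14768 + 1000000)/(33316 - 368) = 985232/32948 = 985232*(1/32948) = 246308/8237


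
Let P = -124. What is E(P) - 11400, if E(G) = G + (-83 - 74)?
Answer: -11681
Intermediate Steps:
E(G) = -157 + G (E(G) = G - 157 = -157 + G)
E(P) - 11400 = (-157 - 124) - 11400 = -281 - 11400 = -11681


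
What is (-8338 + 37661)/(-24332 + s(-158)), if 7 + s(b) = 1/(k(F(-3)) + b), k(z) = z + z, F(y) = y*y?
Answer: -4105220/3407461 ≈ -1.2048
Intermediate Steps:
F(y) = y²
k(z) = 2*z
s(b) = -7 + 1/(18 + b) (s(b) = -7 + 1/(2*(-3)² + b) = -7 + 1/(2*9 + b) = -7 + 1/(18 + b))
(-8338 + 37661)/(-24332 + s(-158)) = (-8338 + 37661)/(-24332 + (-125 - 7*(-158))/(18 - 158)) = 29323/(-24332 + (-125 + 1106)/(-140)) = 29323/(-24332 - 1/140*981) = 29323/(-24332 - 981/140) = 29323/(-3407461/140) = 29323*(-140/3407461) = -4105220/3407461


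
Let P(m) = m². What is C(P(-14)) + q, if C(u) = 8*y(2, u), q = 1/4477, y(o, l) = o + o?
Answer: 143265/4477 ≈ 32.000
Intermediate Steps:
y(o, l) = 2*o
q = 1/4477 ≈ 0.00022336
C(u) = 32 (C(u) = 8*(2*2) = 8*4 = 32)
C(P(-14)) + q = 32 + 1/4477 = 143265/4477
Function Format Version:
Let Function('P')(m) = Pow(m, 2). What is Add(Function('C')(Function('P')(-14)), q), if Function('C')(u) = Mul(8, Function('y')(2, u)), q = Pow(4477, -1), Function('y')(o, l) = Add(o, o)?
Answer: Rational(143265, 4477) ≈ 32.000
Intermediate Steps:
Function('y')(o, l) = Mul(2, o)
q = Rational(1, 4477) ≈ 0.00022336
Function('C')(u) = 32 (Function('C')(u) = Mul(8, Mul(2, 2)) = Mul(8, 4) = 32)
Add(Function('C')(Function('P')(-14)), q) = Add(32, Rational(1, 4477)) = Rational(143265, 4477)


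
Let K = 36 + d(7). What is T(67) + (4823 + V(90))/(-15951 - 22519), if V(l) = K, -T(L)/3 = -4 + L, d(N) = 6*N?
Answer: -7275731/38470 ≈ -189.13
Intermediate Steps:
T(L) = 12 - 3*L (T(L) = -3*(-4 + L) = 12 - 3*L)
K = 78 (K = 36 + 6*7 = 36 + 42 = 78)
V(l) = 78
T(67) + (4823 + V(90))/(-15951 - 22519) = (12 - 3*67) + (4823 + 78)/(-15951 - 22519) = (12 - 201) + 4901/(-38470) = -189 + 4901*(-1/38470) = -189 - 4901/38470 = -7275731/38470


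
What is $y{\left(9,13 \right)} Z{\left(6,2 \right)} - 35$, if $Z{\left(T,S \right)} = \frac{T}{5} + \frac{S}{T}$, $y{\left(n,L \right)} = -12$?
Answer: $- \frac{267}{5} \approx -53.4$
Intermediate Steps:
$Z{\left(T,S \right)} = \frac{T}{5} + \frac{S}{T}$ ($Z{\left(T,S \right)} = T \frac{1}{5} + \frac{S}{T} = \frac{T}{5} + \frac{S}{T}$)
$y{\left(9,13 \right)} Z{\left(6,2 \right)} - 35 = - 12 \left(\frac{1}{5} \cdot 6 + \frac{2}{6}\right) - 35 = - 12 \left(\frac{6}{5} + 2 \cdot \frac{1}{6}\right) - 35 = - 12 \left(\frac{6}{5} + \frac{1}{3}\right) - 35 = \left(-12\right) \frac{23}{15} - 35 = - \frac{92}{5} - 35 = - \frac{267}{5}$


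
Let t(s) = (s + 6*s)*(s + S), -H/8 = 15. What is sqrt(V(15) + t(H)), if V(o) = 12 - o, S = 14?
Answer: 3*sqrt(9893) ≈ 298.39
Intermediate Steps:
H = -120 (H = -8*15 = -120)
t(s) = 7*s*(14 + s) (t(s) = (s + 6*s)*(s + 14) = (7*s)*(14 + s) = 7*s*(14 + s))
sqrt(V(15) + t(H)) = sqrt((12 - 1*15) + 7*(-120)*(14 - 120)) = sqrt((12 - 15) + 7*(-120)*(-106)) = sqrt(-3 + 89040) = sqrt(89037) = 3*sqrt(9893)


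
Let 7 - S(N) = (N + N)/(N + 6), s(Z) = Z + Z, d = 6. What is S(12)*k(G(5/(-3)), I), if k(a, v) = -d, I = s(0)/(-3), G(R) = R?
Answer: -34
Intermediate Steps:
s(Z) = 2*Z
S(N) = 7 - 2*N/(6 + N) (S(N) = 7 - (N + N)/(N + 6) = 7 - 2*N/(6 + N))
I = 0 (I = (2*0)/(-3) = 0*(-1/3) = 0)
k(a, v) = -6 (k(a, v) = -1*6 = -6)
S(12)*k(G(5/(-3)), I) = ((42 + 5*12)/(6 + 12))*(-6) = ((42 + 60)/18)*(-6) = ((1/18)*102)*(-6) = (17/3)*(-6) = -34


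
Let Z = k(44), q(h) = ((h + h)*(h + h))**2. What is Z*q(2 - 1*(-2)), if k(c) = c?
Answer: 180224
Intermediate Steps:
q(h) = 16*h**4 (q(h) = ((2*h)*(2*h))**2 = (4*h**2)**2 = 16*h**4)
Z = 44
Z*q(2 - 1*(-2)) = 44*(16*(2 - 1*(-2))**4) = 44*(16*(2 + 2)**4) = 44*(16*4**4) = 44*(16*256) = 44*4096 = 180224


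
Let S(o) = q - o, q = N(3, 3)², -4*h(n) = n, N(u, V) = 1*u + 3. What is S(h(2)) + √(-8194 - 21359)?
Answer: 73/2 + I*√29553 ≈ 36.5 + 171.91*I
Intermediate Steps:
N(u, V) = 3 + u (N(u, V) = u + 3 = 3 + u)
h(n) = -n/4
q = 36 (q = (3 + 3)² = 6² = 36)
S(o) = 36 - o
S(h(2)) + √(-8194 - 21359) = (36 - (-1)*2/4) + √(-8194 - 21359) = (36 - 1*(-½)) + √(-29553) = (36 + ½) + I*√29553 = 73/2 + I*√29553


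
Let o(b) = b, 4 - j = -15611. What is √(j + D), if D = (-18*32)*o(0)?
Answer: 3*√1735 ≈ 124.96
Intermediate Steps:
j = 15615 (j = 4 - 1*(-15611) = 4 + 15611 = 15615)
D = 0 (D = -18*32*0 = -576*0 = 0)
√(j + D) = √(15615 + 0) = √15615 = 3*√1735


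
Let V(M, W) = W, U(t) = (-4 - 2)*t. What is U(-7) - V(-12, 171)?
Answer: -129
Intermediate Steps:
U(t) = -6*t
U(-7) - V(-12, 171) = -6*(-7) - 1*171 = 42 - 171 = -129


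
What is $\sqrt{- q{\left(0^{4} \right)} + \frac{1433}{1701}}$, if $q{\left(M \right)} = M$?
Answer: $\frac{\sqrt{30093}}{189} \approx 0.91785$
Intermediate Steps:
$\sqrt{- q{\left(0^{4} \right)} + \frac{1433}{1701}} = \sqrt{- 0^{4} + \frac{1433}{1701}} = \sqrt{\left(-1\right) 0 + 1433 \cdot \frac{1}{1701}} = \sqrt{0 + \frac{1433}{1701}} = \sqrt{\frac{1433}{1701}} = \frac{\sqrt{30093}}{189}$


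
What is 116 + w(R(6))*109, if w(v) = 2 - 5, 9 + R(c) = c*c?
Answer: -211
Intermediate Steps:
R(c) = -9 + c² (R(c) = -9 + c*c = -9 + c²)
w(v) = -3
116 + w(R(6))*109 = 116 - 3*109 = 116 - 327 = -211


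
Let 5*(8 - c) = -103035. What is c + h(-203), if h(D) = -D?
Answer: 20818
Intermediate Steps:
c = 20615 (c = 8 - ⅕*(-103035) = 8 + 20607 = 20615)
c + h(-203) = 20615 - 1*(-203) = 20615 + 203 = 20818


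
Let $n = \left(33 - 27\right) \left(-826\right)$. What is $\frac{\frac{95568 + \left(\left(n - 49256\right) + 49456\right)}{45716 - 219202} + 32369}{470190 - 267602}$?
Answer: $\frac{2807738761}{17573090884} \approx 0.15977$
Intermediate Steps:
$n = -4956$ ($n = 6 \left(-826\right) = -4956$)
$\frac{\frac{95568 + \left(\left(n - 49256\right) + 49456\right)}{45716 - 219202} + 32369}{470190 - 267602} = \frac{\frac{95568 + \left(\left(-4956 - 49256\right) + 49456\right)}{45716 - 219202} + 32369}{470190 - 267602} = \frac{\frac{95568 + \left(-54212 + 49456\right)}{-173486} + 32369}{202588} = \left(\left(95568 - 4756\right) \left(- \frac{1}{173486}\right) + 32369\right) \frac{1}{202588} = \left(90812 \left(- \frac{1}{173486}\right) + 32369\right) \frac{1}{202588} = \left(- \frac{45406}{86743} + 32369\right) \frac{1}{202588} = \frac{2807738761}{86743} \cdot \frac{1}{202588} = \frac{2807738761}{17573090884}$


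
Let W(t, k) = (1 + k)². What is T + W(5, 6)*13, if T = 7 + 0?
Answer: 644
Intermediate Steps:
T = 7
T + W(5, 6)*13 = 7 + (1 + 6)²*13 = 7 + 7²*13 = 7 + 49*13 = 7 + 637 = 644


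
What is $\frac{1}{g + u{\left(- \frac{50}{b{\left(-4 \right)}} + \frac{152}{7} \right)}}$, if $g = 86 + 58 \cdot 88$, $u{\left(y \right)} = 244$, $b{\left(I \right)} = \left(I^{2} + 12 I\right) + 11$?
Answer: $\frac{1}{5434} \approx 0.00018403$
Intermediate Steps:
$b{\left(I \right)} = 11 + I^{2} + 12 I$
$g = 5190$ ($g = 86 + 5104 = 5190$)
$\frac{1}{g + u{\left(- \frac{50}{b{\left(-4 \right)}} + \frac{152}{7} \right)}} = \frac{1}{5190 + 244} = \frac{1}{5434}$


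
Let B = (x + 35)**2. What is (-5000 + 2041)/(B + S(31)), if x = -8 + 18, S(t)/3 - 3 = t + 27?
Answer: -2959/2208 ≈ -1.3401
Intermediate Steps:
S(t) = 90 + 3*t (S(t) = 9 + 3*(t + 27) = 9 + 3*(27 + t) = 9 + (81 + 3*t) = 90 + 3*t)
x = 10
B = 2025 (B = (10 + 35)**2 = 45**2 = 2025)
(-5000 + 2041)/(B + S(31)) = (-5000 + 2041)/(2025 + (90 + 3*31)) = -2959/(2025 + (90 + 93)) = -2959/(2025 + 183) = -2959/2208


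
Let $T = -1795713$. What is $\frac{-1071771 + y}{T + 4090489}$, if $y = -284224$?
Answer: $- \frac{1355995}{2294776} \approx -0.59091$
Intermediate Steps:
$\frac{-1071771 + y}{T + 4090489} = \frac{-1071771 - 284224}{-1795713 + 4090489} = - \frac{1355995}{2294776}$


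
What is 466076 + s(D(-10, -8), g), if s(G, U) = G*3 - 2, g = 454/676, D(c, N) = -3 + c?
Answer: 466035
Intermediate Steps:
g = 227/338 (g = 454*(1/676) = 227/338 ≈ 0.67160)
s(G, U) = -2 + 3*G (s(G, U) = 3*G - 2 = -2 + 3*G)
466076 + s(D(-10, -8), g) = 466076 + (-2 + 3*(-3 - 10)) = 466076 + (-2 + 3*(-13)) = 466076 + (-2 - 39) = 466076 - 41 = 466035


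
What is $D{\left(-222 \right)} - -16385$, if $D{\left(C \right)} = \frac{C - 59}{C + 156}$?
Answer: $\frac{1081691}{66} \approx 16389.0$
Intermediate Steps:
$D{\left(C \right)} = \frac{-59 + C}{156 + C}$
$D{\left(-222 \right)} - -16385 = \frac{-59 - 222}{156 - 222} - -16385 = \frac{1}{-66} \left(-281\right) + 16385 = \left(- \frac{1}{66}\right) \left(-281\right) + 16385 = \frac{281}{66} + 16385 = \frac{1081691}{66}$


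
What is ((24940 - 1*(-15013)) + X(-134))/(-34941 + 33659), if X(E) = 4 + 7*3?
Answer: -19989/641 ≈ -31.184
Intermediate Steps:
X(E) = 25 (X(E) = 4 + 21 = 25)
((24940 - 1*(-15013)) + X(-134))/(-34941 + 33659) = ((24940 - 1*(-15013)) + 25)/(-34941 + 33659) = ((24940 + 15013) + 25)/(-1282) = (39953 + 25)*(-1/1282) = 39978*(-1/1282) = -19989/641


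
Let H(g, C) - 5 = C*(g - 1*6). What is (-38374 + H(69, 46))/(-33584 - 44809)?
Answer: 35471/78393 ≈ 0.45248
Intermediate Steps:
H(g, C) = 5 + C*(-6 + g) (H(g, C) = 5 + C*(g - 1*6) = 5 + C*(g - 6) = 5 + C*(-6 + g))
(-38374 + H(69, 46))/(-33584 - 44809) = (-38374 + (5 - 6*46 + 46*69))/(-33584 - 44809) = (-38374 + (5 - 276 + 3174))/(-78393) = (-38374 + 2903)*(-1/78393) = -35471*(-1/78393) = 35471/78393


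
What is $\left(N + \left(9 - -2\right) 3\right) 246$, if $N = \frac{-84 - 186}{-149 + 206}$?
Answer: $\frac{132102}{19} \approx 6952.7$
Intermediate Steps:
$N = - \frac{90}{19}$ ($N = - \frac{270}{57} = \left(-270\right) \frac{1}{57} = - \frac{90}{19} \approx -4.7368$)
$\left(N + \left(9 - -2\right) 3\right) 246 = \left(- \frac{90}{19} + \left(9 - -2\right) 3\right) 246 = \left(- \frac{90}{19} + \left(9 + 2\right) 3\right) 246 = \left(- \frac{90}{19} + 11 \cdot 3\right) 246 = \left(- \frac{90}{19} + 33\right) 246 = \frac{537}{19} \cdot 246 = \frac{132102}{19}$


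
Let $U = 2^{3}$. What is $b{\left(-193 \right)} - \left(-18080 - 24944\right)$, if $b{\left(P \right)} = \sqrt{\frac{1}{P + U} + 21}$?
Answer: $43024 + \frac{2 \sqrt{179635}}{185} \approx 43029.0$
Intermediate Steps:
$U = 8$
$b{\left(P \right)} = \sqrt{21 + \frac{1}{8 + P}}$ ($b{\left(P \right)} = \sqrt{\frac{1}{P + 8} + 21} = \sqrt{\frac{1}{8 + P} + 21} = \sqrt{21 + \frac{1}{8 + P}}$)
$b{\left(-193 \right)} - \left(-18080 - 24944\right) = \sqrt{\frac{169 + 21 \left(-193\right)}{8 - 193}} - \left(-18080 - 24944\right) = \sqrt{\frac{169 - 4053}{-185}} - \left(-18080 - 24944\right) = \sqrt{\left(- \frac{1}{185}\right) \left(-3884\right)} - -43024 = \sqrt{\frac{3884}{185}} + 43024 = \frac{2 \sqrt{179635}}{185} + 43024 = 43024 + \frac{2 \sqrt{179635}}{185}$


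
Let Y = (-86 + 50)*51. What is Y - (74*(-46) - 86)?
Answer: 1654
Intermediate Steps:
Y = -1836 (Y = -36*51 = -1836)
Y - (74*(-46) - 86) = -1836 - (74*(-46) - 86) = -1836 - (-3404 - 86) = -1836 - 1*(-3490) = -1836 + 3490 = 1654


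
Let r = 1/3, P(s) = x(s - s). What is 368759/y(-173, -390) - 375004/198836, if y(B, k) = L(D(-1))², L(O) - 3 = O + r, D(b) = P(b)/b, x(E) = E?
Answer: 164966395079/4970900 ≈ 33186.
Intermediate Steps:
P(s) = 0 (P(s) = s - s = 0)
D(b) = 0 (D(b) = 0/b = 0)
r = ⅓ ≈ 0.33333
L(O) = 10/3 + O (L(O) = 3 + (O + ⅓) = 3 + (⅓ + O) = 10/3 + O)
y(B, k) = 100/9 (y(B, k) = (10/3 + 0)² = (10/3)² = 100/9)
368759/y(-173, -390) - 375004/198836 = 368759/(100/9) - 375004/198836 = 368759*(9/100) - 375004*1/198836 = 3318831/100 - 93751/49709 = 164966395079/4970900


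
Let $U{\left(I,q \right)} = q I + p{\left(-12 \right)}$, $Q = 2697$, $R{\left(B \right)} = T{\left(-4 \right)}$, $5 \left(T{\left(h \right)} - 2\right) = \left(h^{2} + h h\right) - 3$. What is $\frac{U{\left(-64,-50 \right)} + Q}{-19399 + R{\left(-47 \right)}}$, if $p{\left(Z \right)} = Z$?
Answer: $- \frac{29425}{96956} \approx -0.30349$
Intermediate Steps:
$T{\left(h \right)} = \frac{7}{5} + \frac{2 h^{2}}{5}$ ($T{\left(h \right)} = 2 + \frac{\left(h^{2} + h h\right) - 3}{5} = 2 + \frac{\left(h^{2} + h^{2}\right) - 3}{5} = 2 + \frac{2 h^{2} - 3}{5} = 2 + \frac{-3 + 2 h^{2}}{5} = 2 + \left(- \frac{3}{5} + \frac{2 h^{2}}{5}\right) = \frac{7}{5} + \frac{2 h^{2}}{5}$)
$R{\left(B \right)} = \frac{39}{5}$ ($R{\left(B \right)} = \frac{7}{5} + \frac{2 \left(-4\right)^{2}}{5} = \frac{7}{5} + \frac{2}{5} \cdot 16 = \frac{7}{5} + \frac{32}{5} = \frac{39}{5}$)
$U{\left(I,q \right)} = -12 + I q$ ($U{\left(I,q \right)} = q I - 12 = I q - 12 = -12 + I q$)
$\frac{U{\left(-64,-50 \right)} + Q}{-19399 + R{\left(-47 \right)}} = \frac{\left(-12 - -3200\right) + 2697}{-19399 + \frac{39}{5}} = \frac{\left(-12 + 3200\right) + 2697}{- \frac{96956}{5}} = \left(3188 + 2697\right) \left(- \frac{5}{96956}\right) = 5885 \left(- \frac{5}{96956}\right) = - \frac{29425}{96956}$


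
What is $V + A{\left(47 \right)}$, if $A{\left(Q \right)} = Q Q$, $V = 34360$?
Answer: $36569$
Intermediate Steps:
$A{\left(Q \right)} = Q^{2}$
$V + A{\left(47 \right)} = 34360 + 47^{2} = 34360 + 2209 = 36569$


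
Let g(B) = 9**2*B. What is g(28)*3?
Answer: 6804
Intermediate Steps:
g(B) = 81*B
g(28)*3 = (81*28)*3 = 2268*3 = 6804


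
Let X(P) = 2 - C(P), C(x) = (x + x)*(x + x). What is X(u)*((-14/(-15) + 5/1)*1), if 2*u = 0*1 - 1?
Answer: 89/15 ≈ 5.9333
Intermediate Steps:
C(x) = 4*x² (C(x) = (2*x)*(2*x) = 4*x²)
u = -½ (u = (0*1 - 1)/2 = (0 - 1)/2 = (½)*(-1) = -½ ≈ -0.50000)
X(P) = 2 - 4*P²
X(u)*((-14/(-15) + 5/1)*1) = (2 - 4*(-½)²)*((-14/(-15) + 5/1)*1) = (2 - 4*¼)*((-14*(-1/15) + 5*1)*1) = (2 - 1)*((14/15 + 5)*1) = 1*((89/15)*1) = 1*(89/15) = 89/15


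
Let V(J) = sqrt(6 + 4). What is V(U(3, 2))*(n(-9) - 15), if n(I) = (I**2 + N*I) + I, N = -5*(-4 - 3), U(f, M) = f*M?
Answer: -258*sqrt(10) ≈ -815.87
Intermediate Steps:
U(f, M) = M*f
N = 35 (N = -5*(-7) = 35)
V(J) = sqrt(10)
n(I) = I**2 + 36*I (n(I) = (I**2 + 35*I) + I = I**2 + 36*I)
V(U(3, 2))*(n(-9) - 15) = sqrt(10)*(-9*(36 - 9) - 15) = sqrt(10)*(-9*27 - 15) = sqrt(10)*(-243 - 15) = sqrt(10)*(-258) = -258*sqrt(10)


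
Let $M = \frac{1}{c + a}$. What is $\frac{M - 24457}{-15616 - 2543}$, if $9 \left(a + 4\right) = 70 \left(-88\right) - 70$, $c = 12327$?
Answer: $\frac{2560085380}{1900829643} \approx 1.3468$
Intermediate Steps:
$a = - \frac{6266}{9}$ ($a = -4 + \frac{70 \left(-88\right) - 70}{9} = -4 + \frac{-6160 - 70}{9} = -4 + \frac{1}{9} \left(-6230\right) = -4 - \frac{6230}{9} = - \frac{6266}{9} \approx -696.22$)
$M = \frac{9}{104677}$ ($M = \frac{1}{12327 - \frac{6266}{9}} = \frac{1}{\frac{104677}{9}} = \frac{9}{104677} \approx 8.5979 \cdot 10^{-5}$)
$\frac{M - 24457}{-15616 - 2543} = \frac{\frac{9}{104677} - 24457}{-15616 - 2543} = - \frac{2560085380}{104677 \left(-18159\right)} = \left(- \frac{2560085380}{104677}\right) \left(- \frac{1}{18159}\right) = \frac{2560085380}{1900829643}$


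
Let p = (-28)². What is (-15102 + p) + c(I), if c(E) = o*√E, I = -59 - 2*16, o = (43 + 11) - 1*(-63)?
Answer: -14318 + 117*I*√91 ≈ -14318.0 + 1116.1*I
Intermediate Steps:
p = 784
o = 117 (o = 54 + 63 = 117)
I = -91 (I = -59 - 1*32 = -59 - 32 = -91)
c(E) = 117*√E
(-15102 + p) + c(I) = (-15102 + 784) + 117*√(-91) = -14318 + 117*(I*√91) = -14318 + 117*I*√91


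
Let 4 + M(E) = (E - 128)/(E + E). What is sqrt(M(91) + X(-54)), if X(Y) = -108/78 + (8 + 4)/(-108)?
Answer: I*sqrt(1698970)/546 ≈ 2.3873*I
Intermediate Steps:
M(E) = -4 + (-128 + E)/(2*E) (M(E) = -4 + (E - 128)/(E + E) = -4 + (-128 + E)/((2*E)) = -4 + (-128 + E)*(1/(2*E)) = -4 + (-128 + E)/(2*E))
X(Y) = -175/117 (X(Y) = -108*1/78 + 12*(-1/108) = -18/13 - 1/9 = -175/117)
sqrt(M(91) + X(-54)) = sqrt((-7/2 - 64/91) - 175/117) = sqrt(-765/182 - 175/117) = sqrt(-9335/1638) = I*sqrt(1698970)/546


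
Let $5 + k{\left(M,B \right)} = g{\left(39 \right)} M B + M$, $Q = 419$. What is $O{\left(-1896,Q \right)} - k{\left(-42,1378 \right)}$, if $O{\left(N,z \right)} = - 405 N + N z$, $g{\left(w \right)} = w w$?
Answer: $88002899$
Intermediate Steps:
$g{\left(w \right)} = w^{2}$
$k{\left(M,B \right)} = -5 + M + 1521 B M$ ($k{\left(M,B \right)} = -5 + \left(39^{2} M B + M\right) = -5 + \left(1521 M B + M\right) = -5 + \left(1521 B M + M\right) = -5 + \left(M + 1521 B M\right) = -5 + M + 1521 B M$)
$O{\left(-1896,Q \right)} - k{\left(-42,1378 \right)} = - 1896 \left(-405 + 419\right) - \left(-5 - 42 + 1521 \cdot 1378 \left(-42\right)\right) = \left(-1896\right) 14 - \left(-5 - 42 - 88029396\right) = -26544 - -88029443 = -26544 + 88029443 = 88002899$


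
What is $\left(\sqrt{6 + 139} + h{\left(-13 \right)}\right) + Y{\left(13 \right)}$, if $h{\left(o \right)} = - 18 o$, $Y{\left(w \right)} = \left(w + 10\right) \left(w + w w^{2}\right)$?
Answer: $51064 + \sqrt{145} \approx 51076.0$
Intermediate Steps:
$Y{\left(w \right)} = \left(10 + w\right) \left(w + w^{3}\right)$
$\left(\sqrt{6 + 139} + h{\left(-13 \right)}\right) + Y{\left(13 \right)} = \left(\sqrt{6 + 139} - -234\right) + 13 \left(10 + 13 + 13^{3} + 10 \cdot 13^{2}\right) = \left(\sqrt{145} + 234\right) + 13 \left(10 + 13 + 2197 + 10 \cdot 169\right) = \left(234 + \sqrt{145}\right) + 13 \left(10 + 13 + 2197 + 1690\right) = \left(234 + \sqrt{145}\right) + 13 \cdot 3910 = \left(234 + \sqrt{145}\right) + 50830 = 51064 + \sqrt{145}$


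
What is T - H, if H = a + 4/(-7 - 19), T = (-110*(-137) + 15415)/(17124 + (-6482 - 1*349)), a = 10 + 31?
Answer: -5069278/133809 ≈ -37.884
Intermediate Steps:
a = 41
T = 30485/10293 (T = (15070 + 15415)/(17124 + (-6482 - 349)) = 30485/(17124 - 6831) = 30485/10293 ≈ 2.9617)
H = 531/13 (H = 41 + 4/(-7 - 19) = 41 + 4/(-26) = 41 + 4*(-1/26) = 41 - 2/13 = 531/13 ≈ 40.846)
T - H = 30485/10293 - 1*531/13 = 30485/10293 - 531/13 = -5069278/133809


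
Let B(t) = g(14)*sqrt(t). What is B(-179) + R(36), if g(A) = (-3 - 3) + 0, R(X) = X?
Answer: 36 - 6*I*sqrt(179) ≈ 36.0 - 80.275*I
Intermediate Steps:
g(A) = -6 (g(A) = -6 + 0 = -6)
B(t) = -6*sqrt(t)
B(-179) + R(36) = -6*I*sqrt(179) + 36 = 36 - 6*I*sqrt(179)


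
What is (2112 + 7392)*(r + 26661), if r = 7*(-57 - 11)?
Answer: 248862240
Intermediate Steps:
r = -476 (r = 7*(-68) = -476)
(2112 + 7392)*(r + 26661) = (2112 + 7392)*(-476 + 26661) = 9504*26185 = 248862240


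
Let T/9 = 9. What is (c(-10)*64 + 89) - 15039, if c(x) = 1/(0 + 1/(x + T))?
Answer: -10406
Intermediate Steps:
T = 81 (T = 9*9 = 81)
c(x) = 81 + x (c(x) = 1/(0 + 1/(x + 81)) = 1/(0 + 1/(81 + x)) = 1/(1/(81 + x)) = 81 + x)
(c(-10)*64 + 89) - 15039 = ((81 - 10)*64 + 89) - 15039 = (71*64 + 89) - 15039 = (4544 + 89) - 15039 = 4633 - 15039 = -10406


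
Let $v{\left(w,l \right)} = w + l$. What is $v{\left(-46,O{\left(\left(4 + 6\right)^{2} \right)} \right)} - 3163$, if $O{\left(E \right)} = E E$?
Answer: $6791$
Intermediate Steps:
$O{\left(E \right)} = E^{2}$
$v{\left(w,l \right)} = l + w$
$v{\left(-46,O{\left(\left(4 + 6\right)^{2} \right)} \right)} - 3163 = \left(\left(\left(4 + 6\right)^{2}\right)^{2} - 46\right) - 3163 = \left(\left(10^{2}\right)^{2} - 46\right) - 3163 = \left(100^{2} - 46\right) - 3163 = \left(10000 - 46\right) - 3163 = 9954 - 3163 = 6791$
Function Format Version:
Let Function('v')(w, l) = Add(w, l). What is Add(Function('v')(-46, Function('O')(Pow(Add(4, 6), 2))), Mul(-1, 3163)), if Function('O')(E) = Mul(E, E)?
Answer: 6791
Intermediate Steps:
Function('O')(E) = Pow(E, 2)
Function('v')(w, l) = Add(l, w)
Add(Function('v')(-46, Function('O')(Pow(Add(4, 6), 2))), Mul(-1, 3163)) = Add(Add(Pow(Pow(Add(4, 6), 2), 2), -46), Mul(-1, 3163)) = Add(Add(Pow(Pow(10, 2), 2), -46), -3163) = Add(Add(Pow(100, 2), -46), -3163) = Add(Add(10000, -46), -3163) = Add(9954, -3163) = 6791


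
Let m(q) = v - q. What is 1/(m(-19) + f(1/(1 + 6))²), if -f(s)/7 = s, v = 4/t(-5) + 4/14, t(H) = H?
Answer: 35/682 ≈ 0.051320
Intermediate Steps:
v = -18/35 (v = 4/(-5) + 4/14 = 4*(-⅕) + 4*(1/14) = -⅘ + 2/7 = -18/35 ≈ -0.51429)
f(s) = -7*s
m(q) = -18/35 - q
1/(m(-19) + f(1/(1 + 6))²) = 1/((-18/35 - 1*(-19)) + (-7/(1 + 6))²) = 1/((-18/35 + 19) + (-7/7)²) = 1/(647/35 + (-7*⅐)²) = 1/(647/35 + (-1)²) = 1/(647/35 + 1) = 1/(682/35) = 35/682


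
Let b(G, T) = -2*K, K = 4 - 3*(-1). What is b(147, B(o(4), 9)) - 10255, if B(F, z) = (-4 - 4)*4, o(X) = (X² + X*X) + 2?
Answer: -10269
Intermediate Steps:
K = 7 (K = 4 + 3 = 7)
o(X) = 2 + 2*X² (o(X) = (X² + X²) + 2 = 2*X² + 2 = 2 + 2*X²)
B(F, z) = -32 (B(F, z) = -8*4 = -32)
b(G, T) = -14 (b(G, T) = -2*7 = -14)
b(147, B(o(4), 9)) - 10255 = -14 - 10255 = -10269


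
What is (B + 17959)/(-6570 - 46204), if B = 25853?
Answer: -21906/26387 ≈ -0.83018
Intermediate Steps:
(B + 17959)/(-6570 - 46204) = (25853 + 17959)/(-6570 - 46204) = 43812/(-52774) = 43812*(-1/52774) = -21906/26387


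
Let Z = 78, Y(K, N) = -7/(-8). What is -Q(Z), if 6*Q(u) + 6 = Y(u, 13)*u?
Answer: -83/8 ≈ -10.375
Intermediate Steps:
Y(K, N) = 7/8 (Y(K, N) = -7*(-1/8) = 7/8)
Q(u) = -1 + 7*u/48 (Q(u) = -1 + (7*u/8)/6 = -1 + 7*u/48)
-Q(Z) = -(-1 + (7/48)*78) = -(-1 + 91/8) = -1*83/8 = -83/8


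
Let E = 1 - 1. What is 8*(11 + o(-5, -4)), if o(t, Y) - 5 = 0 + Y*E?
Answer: 128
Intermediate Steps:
E = 0
o(t, Y) = 5 (o(t, Y) = 5 + (0 + Y*0) = 5 + (0 + 0) = 5 + 0 = 5)
8*(11 + o(-5, -4)) = 8*(11 + 5) = 8*16 = 128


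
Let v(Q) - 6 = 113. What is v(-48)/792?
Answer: 119/792 ≈ 0.15025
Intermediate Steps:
v(Q) = 119 (v(Q) = 6 + 113 = 119)
v(-48)/792 = 119/792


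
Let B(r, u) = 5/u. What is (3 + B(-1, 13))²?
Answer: 1936/169 ≈ 11.456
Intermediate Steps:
(3 + B(-1, 13))² = (3 + 5/13)² = (44/13)² = 1936/169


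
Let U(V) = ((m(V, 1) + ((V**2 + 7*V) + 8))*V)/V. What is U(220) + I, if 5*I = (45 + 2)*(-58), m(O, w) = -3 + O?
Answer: 248099/5 ≈ 49620.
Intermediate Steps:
I = -2726/5 (I = ((45 + 2)*(-58))/5 = (47*(-58))/5 = (1/5)*(-2726) = -2726/5 ≈ -545.20)
U(V) = 5 + V**2 + 8*V (U(V) = (((-3 + V) + ((V**2 + 7*V) + 8))*V)/V = (((-3 + V) + (8 + V**2 + 7*V))*V)/V = ((5 + V**2 + 8*V)*V)/V = (V*(5 + V**2 + 8*V))/V = 5 + V**2 + 8*V)
U(220) + I = (5 + 220**2 + 8*220) - 2726/5 = (5 + 48400 + 1760) - 2726/5 = 50165 - 2726/5 = 248099/5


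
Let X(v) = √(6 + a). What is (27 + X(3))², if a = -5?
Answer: 784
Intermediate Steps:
X(v) = 1 (X(v) = √(6 - 5) = √1 = 1)
(27 + X(3))² = (27 + 1)² = 28² = 784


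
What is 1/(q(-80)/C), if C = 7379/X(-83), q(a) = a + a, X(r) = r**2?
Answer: -7379/1102240 ≈ -0.0066945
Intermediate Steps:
q(a) = 2*a
C = 7379/6889 (C = 7379/((-83)**2) = 7379/6889 ≈ 1.0711)
1/(q(-80)/C) = 1/((2*(-80))/(7379/6889)) = 1/(-160*6889/7379) = 1/(-1102240/7379) = -7379/1102240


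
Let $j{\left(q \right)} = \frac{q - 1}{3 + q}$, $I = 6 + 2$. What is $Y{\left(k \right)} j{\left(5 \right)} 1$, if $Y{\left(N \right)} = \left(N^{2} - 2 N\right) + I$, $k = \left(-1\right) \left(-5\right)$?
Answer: $\frac{23}{2} \approx 11.5$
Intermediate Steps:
$I = 8$
$k = 5$
$Y{\left(N \right)} = 8 + N^{2} - 2 N$ ($Y{\left(N \right)} = \left(N^{2} - 2 N\right) + 8 = 8 + N^{2} - 2 N$)
$j{\left(q \right)} = \frac{-1 + q}{3 + q}$
$Y{\left(k \right)} j{\left(5 \right)} 1 = \left(8 + 5^{2} - 10\right) \frac{-1 + 5}{3 + 5} \cdot 1 = \left(8 + 25 - 10\right) \frac{1}{8} \cdot 4 \cdot 1 = 23 \cdot \frac{1}{8} \cdot 4 \cdot 1 = 23 \cdot \frac{1}{2} \cdot 1 = \frac{23}{2} \cdot 1 = \frac{23}{2}$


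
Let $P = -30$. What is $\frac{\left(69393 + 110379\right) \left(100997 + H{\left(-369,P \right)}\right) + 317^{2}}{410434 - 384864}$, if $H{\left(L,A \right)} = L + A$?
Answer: $\frac{3616960829}{5114} \approx 7.0727 \cdot 10^{5}$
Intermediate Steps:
$H{\left(L,A \right)} = A + L$
$\frac{\left(69393 + 110379\right) \left(100997 + H{\left(-369,P \right)}\right) + 317^{2}}{410434 - 384864} = \frac{\left(69393 + 110379\right) \left(100997 - 399\right) + 317^{2}}{410434 - 384864} = \frac{179772 \left(100997 - 399\right) + 100489}{25570} = \left(179772 \cdot 100598 + 100489\right) \frac{1}{25570} = \left(18084703656 + 100489\right) \frac{1}{25570} = 18084804145 \cdot \frac{1}{25570} = \frac{3616960829}{5114}$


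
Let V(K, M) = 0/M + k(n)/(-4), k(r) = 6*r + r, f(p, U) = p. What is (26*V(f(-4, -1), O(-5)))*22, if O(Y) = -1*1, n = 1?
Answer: -1001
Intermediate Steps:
k(r) = 7*r
O(Y) = -1
V(K, M) = -7/4 (V(K, M) = 0/M + (7*1)/(-4) = 0 + 7*(-¼) = 0 - 7/4 = -7/4)
(26*V(f(-4, -1), O(-5)))*22 = (26*(-7/4))*22 = -91/2*22 = -1001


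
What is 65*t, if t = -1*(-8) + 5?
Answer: 845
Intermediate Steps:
t = 13 (t = 8 + 5 = 13)
65*t = 65*13 = 845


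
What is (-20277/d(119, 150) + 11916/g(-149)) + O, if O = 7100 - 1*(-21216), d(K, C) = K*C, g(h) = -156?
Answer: 2184246383/77350 ≈ 28238.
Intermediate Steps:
d(K, C) = C*K
O = 28316 (O = 7100 + 21216 = 28316)
(-20277/d(119, 150) + 11916/g(-149)) + O = (-20277/(150*119) + 11916/(-156)) + 28316 = (-20277/17850 + 11916*(-1/156)) + 28316 = (-20277*1/17850 - 993/13) + 28316 = (-6759/5950 - 993/13) + 28316 = -5996217/77350 + 28316 = 2184246383/77350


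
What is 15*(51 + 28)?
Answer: 1185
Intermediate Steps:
15*(51 + 28) = 15*79 = 1185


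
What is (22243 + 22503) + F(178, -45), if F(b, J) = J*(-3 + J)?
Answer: 46906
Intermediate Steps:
(22243 + 22503) + F(178, -45) = (22243 + 22503) - 45*(-3 - 45) = 44746 - 45*(-48) = 44746 + 2160 = 46906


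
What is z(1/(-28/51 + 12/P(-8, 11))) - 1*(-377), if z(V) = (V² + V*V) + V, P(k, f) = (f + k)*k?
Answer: 4326167/11449 ≈ 377.86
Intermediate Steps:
P(k, f) = k*(f + k)
z(V) = V + 2*V² (z(V) = (V² + V²) + V = 2*V² + V = V + 2*V²)
z(1/(-28/51 + 12/P(-8, 11))) - 1*(-377) = (1 + 2/(-28/51 + 12/((-8*(11 - 8)))))/(-28/51 + 12/((-8*(11 - 8)))) - 1*(-377) = (1 + 2/(-28*1/51 + 12/((-8*3))))/(-28*1/51 + 12/((-8*3))) + 377 = (1 + 2/(-28/51 + 12/(-24)))/(-28/51 + 12/(-24)) + 377 = (1 + 2/(-28/51 + 12*(-1/24)))/(-28/51 + 12*(-1/24)) + 377 = (1 + 2/(-28/51 - ½))/(-28/51 - ½) + 377 = (1 + 2/(-107/102))/(-107/102) + 377 = -102*(1 + 2*(-102/107))/107 + 377 = -102*(1 - 204/107)/107 + 377 = -102/107*(-97/107) + 377 = 9894/11449 + 377 = 4326167/11449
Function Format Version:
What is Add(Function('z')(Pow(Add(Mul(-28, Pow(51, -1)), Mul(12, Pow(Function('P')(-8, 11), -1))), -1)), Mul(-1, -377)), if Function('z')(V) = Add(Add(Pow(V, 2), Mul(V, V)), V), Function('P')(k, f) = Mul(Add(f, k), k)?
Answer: Rational(4326167, 11449) ≈ 377.86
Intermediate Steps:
Function('P')(k, f) = Mul(k, Add(f, k))
Function('z')(V) = Add(V, Mul(2, Pow(V, 2))) (Function('z')(V) = Add(Add(Pow(V, 2), Pow(V, 2)), V) = Add(Mul(2, Pow(V, 2)), V) = Add(V, Mul(2, Pow(V, 2))))
Add(Function('z')(Pow(Add(Mul(-28, Pow(51, -1)), Mul(12, Pow(Function('P')(-8, 11), -1))), -1)), Mul(-1, -377)) = Add(Mul(Pow(Add(Mul(-28, Pow(51, -1)), Mul(12, Pow(Mul(-8, Add(11, -8)), -1))), -1), Add(1, Mul(2, Pow(Add(Mul(-28, Pow(51, -1)), Mul(12, Pow(Mul(-8, Add(11, -8)), -1))), -1)))), Mul(-1, -377)) = Add(Mul(Pow(Add(Mul(-28, Rational(1, 51)), Mul(12, Pow(Mul(-8, 3), -1))), -1), Add(1, Mul(2, Pow(Add(Mul(-28, Rational(1, 51)), Mul(12, Pow(Mul(-8, 3), -1))), -1)))), 377) = Add(Mul(Pow(Add(Rational(-28, 51), Mul(12, Pow(-24, -1))), -1), Add(1, Mul(2, Pow(Add(Rational(-28, 51), Mul(12, Pow(-24, -1))), -1)))), 377) = Add(Mul(Pow(Add(Rational(-28, 51), Mul(12, Rational(-1, 24))), -1), Add(1, Mul(2, Pow(Add(Rational(-28, 51), Mul(12, Rational(-1, 24))), -1)))), 377) = Add(Mul(Pow(Add(Rational(-28, 51), Rational(-1, 2)), -1), Add(1, Mul(2, Pow(Add(Rational(-28, 51), Rational(-1, 2)), -1)))), 377) = Add(Mul(Pow(Rational(-107, 102), -1), Add(1, Mul(2, Pow(Rational(-107, 102), -1)))), 377) = Add(Mul(Rational(-102, 107), Add(1, Mul(2, Rational(-102, 107)))), 377) = Add(Mul(Rational(-102, 107), Add(1, Rational(-204, 107))), 377) = Add(Mul(Rational(-102, 107), Rational(-97, 107)), 377) = Add(Rational(9894, 11449), 377) = Rational(4326167, 11449)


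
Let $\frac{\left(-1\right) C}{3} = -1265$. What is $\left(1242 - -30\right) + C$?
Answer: $5067$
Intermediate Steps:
$C = 3795$ ($C = \left(-3\right) \left(-1265\right) = 3795$)
$\left(1242 - -30\right) + C = \left(1242 - -30\right) + 3795 = \left(1242 + 30\right) + 3795 = 1272 + 3795 = 5067$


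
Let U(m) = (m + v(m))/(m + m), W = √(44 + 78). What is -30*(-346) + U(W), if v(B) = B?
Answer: 10381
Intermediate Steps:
W = √122 ≈ 11.045
U(m) = 1 (U(m) = (m + m)/(m + m) = (2*m)/((2*m)) = (2*m)*(1/(2*m)) = 1)
-30*(-346) + U(W) = -30*(-346) + 1 = 10380 + 1 = 10381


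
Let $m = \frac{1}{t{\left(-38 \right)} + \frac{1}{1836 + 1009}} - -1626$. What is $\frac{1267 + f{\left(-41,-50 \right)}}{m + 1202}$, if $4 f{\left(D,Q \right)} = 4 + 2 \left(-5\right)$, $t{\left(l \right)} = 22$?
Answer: $\frac{158417821}{354020386} \approx 0.44748$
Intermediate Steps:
$f{\left(D,Q \right)} = - \frac{3}{2}$ ($f{\left(D,Q \right)} = \frac{4 + 2 \left(-5\right)}{4} = \frac{4 - 10}{4} = \frac{1}{4} \left(-6\right) = - \frac{3}{2}$)
$m = \frac{101775811}{62591}$ ($m = \frac{1}{22 + \frac{1}{1836 + 1009}} - -1626 = \frac{1}{22 + \frac{1}{2845}} + 1626 = \frac{1}{\frac{62591}{2845}} + 1626 = \frac{2845}{62591} + 1626 = \frac{101775811}{62591} \approx 1626.0$)
$\frac{1267 + f{\left(-41,-50 \right)}}{m + 1202} = \frac{1267 - \frac{3}{2}}{\frac{101775811}{62591} + 1202} = \frac{2531}{2 \cdot \frac{177010193}{62591}} = \frac{2531}{2} \cdot \frac{62591}{177010193} = \frac{158417821}{354020386}$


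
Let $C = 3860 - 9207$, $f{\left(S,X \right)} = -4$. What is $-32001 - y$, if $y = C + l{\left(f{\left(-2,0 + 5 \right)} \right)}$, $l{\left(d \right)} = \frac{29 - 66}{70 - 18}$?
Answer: $- \frac{1385971}{52} \approx -26653.0$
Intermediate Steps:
$l{\left(d \right)} = - \frac{37}{52}$
$C = -5347$
$y = - \frac{278081}{52}$ ($y = -5347 - \frac{37}{52} = - \frac{278081}{52} \approx -5347.7$)
$-32001 - y = -32001 - - \frac{278081}{52} = -32001 + \frac{278081}{52} = - \frac{1385971}{52}$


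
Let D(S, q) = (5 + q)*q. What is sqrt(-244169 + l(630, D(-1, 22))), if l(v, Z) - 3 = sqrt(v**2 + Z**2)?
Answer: sqrt(-244166 + 18*sqrt(2314)) ≈ 493.25*I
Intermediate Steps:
D(S, q) = q*(5 + q)
l(v, Z) = 3 + sqrt(Z**2 + v**2) (l(v, Z) = 3 + sqrt(v**2 + Z**2) = 3 + sqrt(Z**2 + v**2))
sqrt(-244169 + l(630, D(-1, 22))) = sqrt(-244169 + (3 + sqrt((22*(5 + 22))**2 + 630**2))) = sqrt(-244169 + (3 + sqrt((22*27)**2 + 396900))) = sqrt(-244169 + (3 + sqrt(594**2 + 396900))) = sqrt(-244169 + (3 + sqrt(352836 + 396900))) = sqrt(-244169 + (3 + sqrt(749736))) = sqrt(-244169 + (3 + 18*sqrt(2314))) = sqrt(-244166 + 18*sqrt(2314))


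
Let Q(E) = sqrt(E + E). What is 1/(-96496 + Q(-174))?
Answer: -24124/2327869591 - I*sqrt(87)/4655739182 ≈ -1.0363e-5 - 2.0034e-9*I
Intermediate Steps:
Q(E) = sqrt(2)*sqrt(E) (Q(E) = sqrt(2*E) = sqrt(2)*sqrt(E))
1/(-96496 + Q(-174)) = 1/(-96496 + sqrt(2)*sqrt(-174)) = 1/(-96496 + sqrt(2)*(I*sqrt(174))) = 1/(-96496 + 2*I*sqrt(87))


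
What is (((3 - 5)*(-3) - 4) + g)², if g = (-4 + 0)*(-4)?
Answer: 324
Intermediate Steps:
g = 16 (g = -4*(-4) = 16)
(((3 - 5)*(-3) - 4) + g)² = (((3 - 5)*(-3) - 4) + 16)² = ((-2*(-3) - 4) + 16)² = ((6 - 4) + 16)² = (2 + 16)² = 18² = 324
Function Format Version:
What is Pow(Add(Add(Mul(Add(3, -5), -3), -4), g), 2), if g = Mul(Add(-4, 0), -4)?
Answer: 324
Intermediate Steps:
g = 16 (g = Mul(-4, -4) = 16)
Pow(Add(Add(Mul(Add(3, -5), -3), -4), g), 2) = Pow(Add(Add(Mul(Add(3, -5), -3), -4), 16), 2) = Pow(Add(Add(Mul(-2, -3), -4), 16), 2) = Pow(Add(Add(6, -4), 16), 2) = Pow(Add(2, 16), 2) = Pow(18, 2) = 324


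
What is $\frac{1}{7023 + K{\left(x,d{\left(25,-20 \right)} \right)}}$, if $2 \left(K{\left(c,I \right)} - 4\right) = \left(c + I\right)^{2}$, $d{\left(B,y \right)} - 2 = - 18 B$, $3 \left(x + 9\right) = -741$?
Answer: $\frac{1}{254835} \approx 3.9241 \cdot 10^{-6}$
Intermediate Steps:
$x = -256$ ($x = -9 + \frac{1}{3} \left(-741\right) = -9 - 247 = -256$)
$d{\left(B,y \right)} = 2 - 18 B$
$K{\left(c,I \right)} = 4 + \frac{\left(I + c\right)^{2}}{2}$ ($K{\left(c,I \right)} = 4 + \frac{\left(c + I\right)^{2}}{2} = 4 + \frac{\left(I + c\right)^{2}}{2}$)
$\frac{1}{7023 + K{\left(x,d{\left(25,-20 \right)} \right)}} = \frac{1}{7023 + \left(4 + \frac{\left(\left(2 - 450\right) - 256\right)^{2}}{2}\right)} = \frac{1}{7023 + \left(4 + \frac{\left(-448 - 256\right)^{2}}{2}\right)} = \frac{1}{7023 + \left(4 + \frac{\left(-704\right)^{2}}{2}\right)} = \frac{1}{7023 + \left(4 + \frac{1}{2} \cdot 495616\right)} = \frac{1}{7023 + \left(4 + 247808\right)} = \frac{1}{7023 + 247812} = \frac{1}{254835}$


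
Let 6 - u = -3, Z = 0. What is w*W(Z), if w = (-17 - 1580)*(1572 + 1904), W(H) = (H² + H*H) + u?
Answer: -49960548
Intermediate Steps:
u = 9 (u = 6 - 1*(-3) = 6 + 3 = 9)
W(H) = 9 + 2*H² (W(H) = (H² + H*H) + 9 = (H² + H²) + 9 = 2*H² + 9 = 9 + 2*H²)
w = -5551172 (w = -1597*3476 = -5551172)
w*W(Z) = -5551172*(9 + 2*0²) = -5551172*(9 + 2*0) = -5551172*(9 + 0) = -5551172*9 = -49960548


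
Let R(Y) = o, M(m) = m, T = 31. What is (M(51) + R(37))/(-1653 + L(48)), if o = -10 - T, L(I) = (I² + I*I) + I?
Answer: 10/3003 ≈ 0.0033300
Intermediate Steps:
L(I) = I + 2*I² (L(I) = (I² + I²) + I = 2*I² + I = I + 2*I²)
o = -41 (o = -10 - 1*31 = -10 - 31 = -41)
R(Y) = -41
(M(51) + R(37))/(-1653 + L(48)) = (51 - 41)/(-1653 + 48*(1 + 2*48)) = 10/(-1653 + 48*(1 + 96)) = 10/(-1653 + 48*97) = 10/(-1653 + 4656) = 10/3003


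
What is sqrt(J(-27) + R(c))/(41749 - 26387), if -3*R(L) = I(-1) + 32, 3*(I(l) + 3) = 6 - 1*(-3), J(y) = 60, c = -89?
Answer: sqrt(111)/23043 ≈ 0.00045722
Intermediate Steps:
I(l) = 0 (I(l) = -3 + (6 - 1*(-3))/3 = -3 + (6 + 3)/3 = -3 + (1/3)*9 = -3 + 3 = 0)
R(L) = -32/3 (R(L) = -(0 + 32)/3 = -1/3*32 = -32/3)
sqrt(J(-27) + R(c))/(41749 - 26387) = sqrt(60 - 32/3)/(41749 - 26387) = sqrt(148/3)/15362 = (2*sqrt(111)/3)*(1/15362) = sqrt(111)/23043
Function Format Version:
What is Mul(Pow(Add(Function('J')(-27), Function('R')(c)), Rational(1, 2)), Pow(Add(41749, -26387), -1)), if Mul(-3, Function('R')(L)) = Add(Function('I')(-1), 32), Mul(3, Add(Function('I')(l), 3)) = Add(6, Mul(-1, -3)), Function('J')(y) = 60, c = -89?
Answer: Mul(Rational(1, 23043), Pow(111, Rational(1, 2))) ≈ 0.00045722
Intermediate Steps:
Function('I')(l) = 0 (Function('I')(l) = Add(-3, Mul(Rational(1, 3), Add(6, Mul(-1, -3)))) = Add(-3, Mul(Rational(1, 3), Add(6, 3))) = Add(-3, Mul(Rational(1, 3), 9)) = Add(-3, 3) = 0)
Function('R')(L) = Rational(-32, 3) (Function('R')(L) = Mul(Rational(-1, 3), Add(0, 32)) = Mul(Rational(-1, 3), 32) = Rational(-32, 3))
Mul(Pow(Add(Function('J')(-27), Function('R')(c)), Rational(1, 2)), Pow(Add(41749, -26387), -1)) = Mul(Pow(Add(60, Rational(-32, 3)), Rational(1, 2)), Pow(Add(41749, -26387), -1)) = Mul(Pow(Rational(148, 3), Rational(1, 2)), Pow(15362, -1)) = Mul(Mul(Rational(2, 3), Pow(111, Rational(1, 2))), Rational(1, 15362)) = Mul(Rational(1, 23043), Pow(111, Rational(1, 2)))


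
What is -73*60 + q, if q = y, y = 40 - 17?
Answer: -4357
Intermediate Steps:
y = 23
q = 23
-73*60 + q = -73*60 + 23 = -4380 + 23 = -4357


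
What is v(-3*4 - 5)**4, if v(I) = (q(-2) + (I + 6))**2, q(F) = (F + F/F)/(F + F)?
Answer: 11688200277601/65536 ≈ 1.7835e+8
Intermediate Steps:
q(F) = (1 + F)/(2*F) (q(F) = (F + 1)/((2*F)) = (1 + F)*(1/(2*F)) = (1 + F)/(2*F))
v(I) = (25/4 + I)**2 (v(I) = ((1/2)*(1 - 2)/(-2) + (I + 6))**2 = ((1/2)*(-1/2)*(-1) + (6 + I))**2 = (1/4 + (6 + I))**2 = (25/4 + I)**2)
v(-3*4 - 5)**4 = ((25 + 4*(-3*4 - 5))**2/16)**4 = ((25 + 4*(-12 - 5))**2/16)**4 = ((25 + 4*(-17))**2/16)**4 = ((25 - 68)**2/16)**4 = ((1/16)*(-43)**2)**4 = ((1/16)*1849)**4 = (1849/16)**4 = 11688200277601/65536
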